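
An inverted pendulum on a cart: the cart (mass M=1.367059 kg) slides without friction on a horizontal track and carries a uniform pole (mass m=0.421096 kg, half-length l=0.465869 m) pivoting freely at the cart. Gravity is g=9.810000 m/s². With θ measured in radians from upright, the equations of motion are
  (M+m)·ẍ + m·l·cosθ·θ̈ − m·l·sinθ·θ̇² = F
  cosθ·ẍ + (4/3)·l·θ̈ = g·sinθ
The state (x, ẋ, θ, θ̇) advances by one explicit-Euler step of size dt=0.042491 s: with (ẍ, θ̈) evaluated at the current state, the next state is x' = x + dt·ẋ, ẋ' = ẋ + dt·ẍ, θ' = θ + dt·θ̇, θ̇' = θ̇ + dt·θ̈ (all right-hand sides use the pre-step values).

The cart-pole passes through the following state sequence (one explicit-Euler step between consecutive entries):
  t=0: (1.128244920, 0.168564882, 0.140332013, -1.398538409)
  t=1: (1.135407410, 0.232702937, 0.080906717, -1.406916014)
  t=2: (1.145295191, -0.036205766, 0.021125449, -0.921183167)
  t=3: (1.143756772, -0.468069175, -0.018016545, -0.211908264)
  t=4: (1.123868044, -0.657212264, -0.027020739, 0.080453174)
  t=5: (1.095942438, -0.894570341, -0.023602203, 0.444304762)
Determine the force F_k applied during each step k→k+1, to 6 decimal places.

step 0→1:
  ẍ = (ẋ'−ẋ)/dt = (0.232702937−0.168564882)/0.042491 = 1.509450
  θ̈ = (θ̇'−θ̇)/dt = (-1.406916014−-1.398538409)/0.042491 = -0.197162
  sinθ=0.139872, cosθ=0.990170
  F = (M+m)·ẍ + m·l·cosθ·θ̈ − m·l·sinθ·θ̇² = 2.699131 + -0.038298 − 0.053669 = 2.607164
step 1→2:
  ẍ = (ẋ'−ẋ)/dt = (-0.036205766−0.232702937)/0.042491 = -6.328604
  θ̈ = (θ̇'−θ̇)/dt = (-0.921183167−-1.406916014)/0.042491 = 11.431429
  sinθ=0.080818, cosθ=0.996729
  F = (M+m)·ẍ + m·l·cosθ·θ̈ − m·l·sinθ·θ̇² = -11.316524 + 2.235231 − 0.031383 = -9.112676
step 2→3:
  ẍ = (ẋ'−ẋ)/dt = (-0.468069175−-0.036205766)/0.042491 = -10.163644
  θ̈ = (θ̇'−θ̇)/dt = (-0.211908264−-0.921183167)/0.042491 = 16.692356
  sinθ=0.021124, cosθ=0.999777
  F = (M+m)·ẍ + m·l·cosθ·θ̈ − m·l·sinθ·θ̇² = -18.174171 + 3.273902 − 0.003516 = -14.903786
step 3→4:
  ẍ = (ẋ'−ẋ)/dt = (-0.657212264−-0.468069175)/0.042491 = -4.451368
  θ̈ = (θ̇'−θ̇)/dt = (0.080453174−-0.211908264)/0.042491 = 6.880550
  sinθ=-0.018016, cosθ=0.999838
  F = (M+m)·ẍ + m·l·cosθ·θ̈ − m·l·sinθ·θ̇² = -7.959736 + 1.349577 − -0.000159 = -6.610001
step 4→5:
  ẍ = (ẋ'−ẋ)/dt = (-0.894570341−-0.657212264)/0.042491 = -5.586079
  θ̈ = (θ̇'−θ̇)/dt = (0.444304762−0.080453174)/0.042491 = 8.563027
  sinθ=-0.027017, cosθ=0.999635
  F = (M+m)·ẍ + m·l·cosθ·θ̈ − m·l·sinθ·θ̇² = -9.988775 + 1.679244 − -0.000034 = -8.309497

F_0 = 2.607164 N
F_1 = -9.112676 N
F_2 = -14.903786 N
F_3 = -6.610001 N
F_4 = -8.309497 N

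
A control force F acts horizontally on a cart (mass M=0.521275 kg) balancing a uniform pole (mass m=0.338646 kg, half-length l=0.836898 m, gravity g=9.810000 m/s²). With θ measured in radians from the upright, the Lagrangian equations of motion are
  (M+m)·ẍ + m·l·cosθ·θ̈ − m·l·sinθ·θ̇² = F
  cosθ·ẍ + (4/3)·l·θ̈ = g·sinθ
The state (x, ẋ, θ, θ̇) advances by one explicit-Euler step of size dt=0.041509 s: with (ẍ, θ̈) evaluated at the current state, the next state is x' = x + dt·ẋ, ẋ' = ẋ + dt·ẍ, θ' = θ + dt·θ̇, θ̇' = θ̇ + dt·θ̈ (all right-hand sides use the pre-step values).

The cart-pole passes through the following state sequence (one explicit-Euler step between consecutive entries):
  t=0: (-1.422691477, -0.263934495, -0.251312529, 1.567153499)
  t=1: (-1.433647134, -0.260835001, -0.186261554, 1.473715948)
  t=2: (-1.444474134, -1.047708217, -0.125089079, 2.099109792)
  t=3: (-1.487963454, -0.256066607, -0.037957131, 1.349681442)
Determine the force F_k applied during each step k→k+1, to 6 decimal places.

F_0 = -0.380624 N
F_1 = -11.991106 N
F_2 = 11.478930 N

step 0→1:
  ẍ = (ẋ'−ẋ)/dt = (-0.260835001−-0.263934495)/0.041509 = 0.074670
  θ̈ = (θ̇'−θ̇)/dt = (1.473715948−1.567153499)/0.041509 = -2.251019
  sinθ=-0.248675, cosθ=0.968587
  F = (M+m)·ẍ + m·l·cosθ·θ̈ − m·l·sinθ·θ̇² = 0.064211 + -0.617926 − -0.173091 = -0.380624
step 1→2:
  ẍ = (ẋ'−ẋ)/dt = (-1.047708217−-0.260835001)/0.041509 = -18.956689
  θ̈ = (θ̇'−θ̇)/dt = (2.099109792−1.473715948)/0.041509 = 15.066464
  sinθ=-0.185186, cosθ=0.982703
  F = (M+m)·ẍ + m·l·cosθ·θ̈ − m·l·sinθ·θ̇² = -16.301255 + 4.196162 − -0.113987 = -11.991106
step 2→3:
  ẍ = (ẋ'−ẋ)/dt = (-0.256066607−-1.047708217)/0.041509 = 19.071565
  θ̈ = (θ̇'−θ̇)/dt = (1.349681442−2.099109792)/0.041509 = -18.054599
  sinθ=-0.124763, cosθ=0.992187
  F = (M+m)·ẍ + m·l·cosθ·θ̈ − m·l·sinθ·θ̇² = 16.400040 + -5.076912 − -0.155803 = 11.478930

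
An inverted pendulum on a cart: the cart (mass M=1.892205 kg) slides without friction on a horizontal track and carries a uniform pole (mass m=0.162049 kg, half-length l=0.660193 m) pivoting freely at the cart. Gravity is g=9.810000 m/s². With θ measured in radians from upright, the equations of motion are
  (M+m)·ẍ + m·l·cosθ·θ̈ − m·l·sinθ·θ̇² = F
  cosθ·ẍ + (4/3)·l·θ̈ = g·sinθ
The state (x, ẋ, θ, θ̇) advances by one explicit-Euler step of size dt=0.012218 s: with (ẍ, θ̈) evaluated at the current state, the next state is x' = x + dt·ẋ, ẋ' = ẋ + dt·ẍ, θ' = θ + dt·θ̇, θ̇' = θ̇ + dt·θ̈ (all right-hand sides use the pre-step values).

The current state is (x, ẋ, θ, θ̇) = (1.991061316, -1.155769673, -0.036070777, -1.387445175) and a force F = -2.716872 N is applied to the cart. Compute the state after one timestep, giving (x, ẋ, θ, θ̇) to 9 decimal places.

(1.976940122, -1.172718769, -0.053022582, -1.373113438)

sinθ=-0.036062956, cosθ=0.999349520
temp = (F + m·l·θ̇²·sinθ)/(M+m) = (-2.716872 + -0.007426946)/2.054254 = -1.326174341
θ̈ = (g·sinθ − cosθ·temp)/(l·(4/3 − m·cos²θ/(M+m))) = 1.173001852
ẍ = temp − m·l·θ̈·cosθ/(M+m) = -1.387223437
Euler: x'=1.991061316+0.012218·-1.155769673=1.976940122, ẋ'=-1.155769673+0.012218·-1.387223437=-1.172718769
       θ'=-0.036070777+0.012218·-1.387445175=-0.053022582, θ̇'=-1.387445175+0.012218·1.173001852=-1.373113438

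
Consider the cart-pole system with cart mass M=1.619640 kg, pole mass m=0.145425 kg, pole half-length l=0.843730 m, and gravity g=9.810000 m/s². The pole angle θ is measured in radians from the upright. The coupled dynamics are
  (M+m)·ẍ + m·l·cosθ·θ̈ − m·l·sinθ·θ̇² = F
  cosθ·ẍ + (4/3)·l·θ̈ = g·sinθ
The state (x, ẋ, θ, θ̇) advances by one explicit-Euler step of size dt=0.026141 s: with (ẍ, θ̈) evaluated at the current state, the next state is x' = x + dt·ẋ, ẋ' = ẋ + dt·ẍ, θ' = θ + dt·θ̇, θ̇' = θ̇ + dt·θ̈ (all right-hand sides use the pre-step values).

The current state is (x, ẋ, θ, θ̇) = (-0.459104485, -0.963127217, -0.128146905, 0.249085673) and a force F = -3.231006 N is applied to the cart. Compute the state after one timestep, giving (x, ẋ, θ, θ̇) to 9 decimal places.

(-0.484281594, -1.011952833, -0.121635556, 0.262999541)

sinθ=-0.127796463, cosθ=0.991800415
temp = (F + m·l·θ̇²·sinθ)/(M+m) = (-3.231006 + -0.000972879)/1.765065 = -1.831082073
θ̈ = (g·sinθ − cosθ·temp)/(l·(4/3 − m·cos²θ/(M+m))) = 0.532262277
ẍ = temp − m·l·θ̈·cosθ/(M+m) = -1.867779180
Euler: x'=-0.459104485+0.026141·-0.963127217=-0.484281594, ẋ'=-0.963127217+0.026141·-1.867779180=-1.011952833
       θ'=-0.128146905+0.026141·0.249085673=-0.121635556, θ̇'=0.249085673+0.026141·0.532262277=0.262999541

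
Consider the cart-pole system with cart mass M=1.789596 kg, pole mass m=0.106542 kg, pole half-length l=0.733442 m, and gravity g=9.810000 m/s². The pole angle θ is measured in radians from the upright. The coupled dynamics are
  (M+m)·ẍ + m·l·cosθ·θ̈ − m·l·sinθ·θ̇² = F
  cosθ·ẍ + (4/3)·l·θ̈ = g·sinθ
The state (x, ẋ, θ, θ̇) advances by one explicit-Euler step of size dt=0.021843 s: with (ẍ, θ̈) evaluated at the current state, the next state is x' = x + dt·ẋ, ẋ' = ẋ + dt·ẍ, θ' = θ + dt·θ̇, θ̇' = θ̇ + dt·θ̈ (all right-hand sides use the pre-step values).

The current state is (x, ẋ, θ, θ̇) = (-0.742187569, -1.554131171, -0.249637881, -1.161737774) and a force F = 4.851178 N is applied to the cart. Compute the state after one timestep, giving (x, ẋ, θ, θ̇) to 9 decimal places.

(-0.776134456, -1.494006167, -0.275013719, -1.275447929)

sinθ=-0.247053081, cosθ=0.969001948
temp = (F + m·l·θ̇²·sinθ)/(M+m) = (4.851178 + -0.026055122)/1.896138 = 2.544710816
θ̈ = (g·sinθ − cosθ·temp)/(l·(4/3 − m·cos²θ/(M+m))) = -5.205793868
ẍ = temp − m·l·θ̈·cosθ/(M+m) = 2.752598278
Euler: x'=-0.742187569+0.021843·-1.554131171=-0.776134456, ẋ'=-1.554131171+0.021843·2.752598278=-1.494006167
       θ'=-0.249637881+0.021843·-1.161737774=-0.275013719, θ̇'=-1.161737774+0.021843·-5.205793868=-1.275447929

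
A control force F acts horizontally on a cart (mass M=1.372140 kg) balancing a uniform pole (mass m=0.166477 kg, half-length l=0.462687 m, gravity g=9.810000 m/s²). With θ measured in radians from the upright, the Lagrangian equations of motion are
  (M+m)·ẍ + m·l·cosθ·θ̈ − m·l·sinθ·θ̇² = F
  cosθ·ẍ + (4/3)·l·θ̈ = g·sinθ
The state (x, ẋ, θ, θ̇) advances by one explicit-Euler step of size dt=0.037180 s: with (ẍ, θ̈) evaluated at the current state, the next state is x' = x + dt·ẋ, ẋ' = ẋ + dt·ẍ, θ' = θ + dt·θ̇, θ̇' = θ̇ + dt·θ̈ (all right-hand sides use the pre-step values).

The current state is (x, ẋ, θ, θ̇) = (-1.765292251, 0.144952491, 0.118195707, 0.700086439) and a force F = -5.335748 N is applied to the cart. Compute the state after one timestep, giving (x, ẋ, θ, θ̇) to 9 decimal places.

(-1.759902917, 0.001151077, 0.144224921, 1.001274953)

sinθ=0.117920696, cosθ=0.993023016
temp = (F + m·l·θ̇²·sinθ)/(M+m) = (-5.335748 + 0.004451792)/1.538617 = -3.464992397
θ̈ = (g·sinθ − cosθ·temp)/(l·(4/3 − m·cos²θ/(M+m))) = 8.100820706
ẍ = temp − m·l·θ̈·cosθ/(M+m) = -3.867708826
Euler: x'=-1.765292251+0.037180·0.144952491=-1.759902917, ẋ'=0.144952491+0.037180·-3.867708826=0.001151077
       θ'=0.118195707+0.037180·0.700086439=0.144224921, θ̇'=0.700086439+0.037180·8.100820706=1.001274953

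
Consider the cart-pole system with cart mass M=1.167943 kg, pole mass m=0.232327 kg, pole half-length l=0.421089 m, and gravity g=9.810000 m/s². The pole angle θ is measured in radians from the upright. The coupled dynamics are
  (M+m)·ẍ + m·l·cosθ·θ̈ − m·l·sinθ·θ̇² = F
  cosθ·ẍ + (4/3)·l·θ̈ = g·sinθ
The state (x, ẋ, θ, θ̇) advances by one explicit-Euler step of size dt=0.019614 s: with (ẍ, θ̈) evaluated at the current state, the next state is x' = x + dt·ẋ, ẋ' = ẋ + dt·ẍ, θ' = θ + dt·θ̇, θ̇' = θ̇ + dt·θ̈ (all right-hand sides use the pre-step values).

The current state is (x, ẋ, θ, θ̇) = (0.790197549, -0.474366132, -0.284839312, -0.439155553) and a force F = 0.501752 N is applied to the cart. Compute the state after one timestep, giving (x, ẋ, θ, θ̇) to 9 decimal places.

sinθ=-0.281003242, cosθ=0.959706819
temp = (F + m·l·θ̇²·sinθ)/(M+m) = (0.501752 + -0.005301780)/1.400270 = 0.354538925
θ̈ = (g·sinθ − cosθ·temp)/(l·(4/3 − m·cos²θ/(M+m))) = -6.229881127
ẍ = temp − m·l·θ̈·cosθ/(M+m) = 0.772253989
Euler: x'=0.790197549+0.019614·-0.474366132=0.780893332, ẋ'=-0.474366132+0.019614·0.772253989=-0.459219142
       θ'=-0.284839312+0.019614·-0.439155553=-0.293452909, θ̇'=-0.439155553+0.019614·-6.229881127=-0.561348441

(0.780893332, -0.459219142, -0.293452909, -0.561348441)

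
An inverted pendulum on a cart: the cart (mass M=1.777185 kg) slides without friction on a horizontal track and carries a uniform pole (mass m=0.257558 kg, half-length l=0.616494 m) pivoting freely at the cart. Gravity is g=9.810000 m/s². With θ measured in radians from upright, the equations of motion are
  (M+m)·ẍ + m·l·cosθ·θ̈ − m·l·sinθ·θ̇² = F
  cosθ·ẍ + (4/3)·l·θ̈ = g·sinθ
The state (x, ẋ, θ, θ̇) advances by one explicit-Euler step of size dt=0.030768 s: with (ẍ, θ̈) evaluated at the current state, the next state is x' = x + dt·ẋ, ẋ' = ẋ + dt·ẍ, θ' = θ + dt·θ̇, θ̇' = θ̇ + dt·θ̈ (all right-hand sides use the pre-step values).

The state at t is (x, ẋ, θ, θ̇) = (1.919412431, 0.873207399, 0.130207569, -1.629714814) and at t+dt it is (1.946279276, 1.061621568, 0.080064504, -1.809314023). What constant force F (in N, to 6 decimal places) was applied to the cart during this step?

F = 11.486407 N

ẍ = (ẋ'−ẋ)/dt = (1.061621568−0.873207399)/0.030768 = 6.123705
θ̈ = (θ̇'−θ̇)/dt = (-1.809314023−-1.629714814)/0.030768 = -5.837208
sinθ=0.129840, cosθ=0.991535
F = (M+m)·ẍ + m·l·cosθ·θ̈ − m·l·sinθ·θ̇² = 12.460167 + -0.919003 − 0.054756 = 11.486407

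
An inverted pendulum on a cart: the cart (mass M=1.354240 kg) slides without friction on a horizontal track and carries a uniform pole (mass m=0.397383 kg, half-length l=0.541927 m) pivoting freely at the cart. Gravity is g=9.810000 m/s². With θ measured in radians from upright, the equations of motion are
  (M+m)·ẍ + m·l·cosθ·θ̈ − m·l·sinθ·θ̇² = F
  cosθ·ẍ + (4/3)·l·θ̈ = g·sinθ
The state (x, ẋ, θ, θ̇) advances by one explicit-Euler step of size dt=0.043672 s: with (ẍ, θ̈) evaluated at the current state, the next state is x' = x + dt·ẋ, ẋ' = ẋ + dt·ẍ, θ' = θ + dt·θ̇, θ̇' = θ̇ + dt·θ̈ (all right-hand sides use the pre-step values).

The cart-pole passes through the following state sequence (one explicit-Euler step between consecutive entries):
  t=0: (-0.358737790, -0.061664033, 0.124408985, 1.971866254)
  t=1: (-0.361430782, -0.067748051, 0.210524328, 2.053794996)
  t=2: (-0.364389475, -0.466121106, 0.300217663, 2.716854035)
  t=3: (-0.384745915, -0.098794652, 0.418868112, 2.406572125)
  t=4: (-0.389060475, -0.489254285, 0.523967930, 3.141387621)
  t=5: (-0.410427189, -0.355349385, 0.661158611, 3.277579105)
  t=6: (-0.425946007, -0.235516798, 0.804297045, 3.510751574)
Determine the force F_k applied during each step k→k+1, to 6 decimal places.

F_0 = 0.052953 N
F_1 = -12.970567 N
F_2 = 12.801261 N
F_3 = -12.857849 N
F_4 = 4.888956 N
F_5 = 4.293318 N

step 0→1:
  ẍ = (ẋ'−ẋ)/dt = (-0.067748051−-0.061664033)/0.043672 = -0.139312
  θ̈ = (θ̇'−θ̇)/dt = (2.053794996−1.971866254)/0.043672 = 1.876002
  sinθ=0.124088, cosθ=0.992271
  F = (M+m)·ẍ + m·l·cosθ·θ̈ − m·l·sinθ·θ̇² = -0.244021 + 0.400879 − 0.103905 = 0.052953
step 1→2:
  ẍ = (ẋ'−ẋ)/dt = (-0.466121106−-0.067748051)/0.043672 = -9.121933
  θ̈ = (θ̇'−θ̇)/dt = (2.716854035−2.053794996)/0.043672 = 15.182704
  sinθ=0.208973, cosθ=0.977921
  F = (M+m)·ẍ + m·l·cosθ·θ̈ − m·l·sinθ·θ̇² = -15.978188 + 3.197446 − 0.189825 = -12.970567
step 2→3:
  ẍ = (ẋ'−ẋ)/dt = (-0.098794652−-0.466121106)/0.043672 = 8.411029
  θ̈ = (θ̇'−θ̇)/dt = (2.406572125−2.716854035)/0.043672 = -7.104825
  sinθ=0.295728, cosθ=0.955272
  F = (M+m)·ẍ + m·l·cosθ·θ̈ − m·l·sinθ·θ̇² = 14.732952 + -1.461607 − 0.470084 = 12.801261
step 3→4:
  ẍ = (ẋ'−ẋ)/dt = (-0.489254285−-0.098794652)/0.043672 = -8.940732
  θ̈ = (θ̇'−θ̇)/dt = (3.141387621−2.406572125)/0.043672 = 16.825781
  sinθ=0.406727, cosθ=0.913550
  F = (M+m)·ẍ + m·l·cosθ·θ̈ − m·l·sinθ·θ̇² = -15.660791 + 3.310225 − 0.507283 = -12.857849
step 4→5:
  ẍ = (ẋ'−ẋ)/dt = (-0.355349385−-0.489254285)/0.043672 = 3.066150
  θ̈ = (θ̇'−θ̇)/dt = (3.277579105−3.141387621)/0.043672 = 3.118508
  sinθ=0.500320, cosθ=0.865841
  F = (M+m)·ẍ + m·l·cosθ·θ̈ − m·l·sinθ·θ̇² = 5.370739 + 0.581480 − 1.063263 = 4.888956
step 5→6:
  ẍ = (ẋ'−ẋ)/dt = (-0.235516798−-0.355349385)/0.043672 = 2.743923
  θ̈ = (θ̇'−θ̇)/dt = (3.510751574−3.277579105)/0.043672 = 5.339175
  sinθ=0.614032, cosθ=0.789281
  F = (M+m)·ẍ + m·l·cosθ·θ̈ − m·l·sinθ·θ̇² = 4.806318 + 0.907520 − 1.420520 = 4.293318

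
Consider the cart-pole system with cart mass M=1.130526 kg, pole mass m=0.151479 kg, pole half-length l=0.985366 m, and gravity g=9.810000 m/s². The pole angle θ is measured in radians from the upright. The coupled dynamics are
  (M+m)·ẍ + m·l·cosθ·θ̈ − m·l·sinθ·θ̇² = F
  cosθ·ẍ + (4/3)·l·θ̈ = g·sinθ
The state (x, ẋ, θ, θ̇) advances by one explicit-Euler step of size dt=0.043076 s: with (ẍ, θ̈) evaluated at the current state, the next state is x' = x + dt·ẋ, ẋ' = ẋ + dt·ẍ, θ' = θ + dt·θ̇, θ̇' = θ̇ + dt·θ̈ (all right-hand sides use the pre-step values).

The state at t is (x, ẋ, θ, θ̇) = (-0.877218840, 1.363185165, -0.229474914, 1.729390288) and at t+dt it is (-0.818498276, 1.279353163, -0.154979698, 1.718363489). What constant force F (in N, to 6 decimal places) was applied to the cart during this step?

ẍ = (ẋ'−ẋ)/dt = (1.279353163−1.363185165)/0.043076 = -1.946142
θ̈ = (θ̇'−θ̇)/dt = (1.718363489−1.729390288)/0.043076 = -0.255985
sinθ=-0.227466, cosθ=0.973786
F = (M+m)·ẍ + m·l·cosθ·θ̈ − m·l·sinθ·θ̇² = -2.494963 + -0.037207 − -0.101544 = -2.430627

F = -2.430627 N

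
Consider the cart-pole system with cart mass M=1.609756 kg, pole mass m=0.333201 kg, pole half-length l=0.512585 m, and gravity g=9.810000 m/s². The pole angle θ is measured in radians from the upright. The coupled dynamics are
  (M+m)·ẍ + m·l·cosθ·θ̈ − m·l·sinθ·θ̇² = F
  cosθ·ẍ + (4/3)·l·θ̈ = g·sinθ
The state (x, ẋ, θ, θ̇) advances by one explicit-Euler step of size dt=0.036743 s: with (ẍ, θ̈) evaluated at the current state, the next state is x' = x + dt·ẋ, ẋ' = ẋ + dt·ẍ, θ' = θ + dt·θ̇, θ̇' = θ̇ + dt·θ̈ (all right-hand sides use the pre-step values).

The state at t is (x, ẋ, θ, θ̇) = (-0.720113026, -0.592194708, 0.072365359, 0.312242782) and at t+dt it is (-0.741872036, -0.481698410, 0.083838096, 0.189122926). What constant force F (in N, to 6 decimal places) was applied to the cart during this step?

ẍ = (ẋ'−ẋ)/dt = (-0.481698410−-0.592194708)/0.036743 = 3.007275
θ̈ = (θ̇'−θ̇)/dt = (0.189122926−0.312242782)/0.036743 = -3.350838
sinθ=0.072302, cosθ=0.997383
F = (M+m)·ẍ + m·l·cosθ·θ̈ − m·l·sinθ·θ̇² = 5.843006 + -0.570805 − 0.001204 = 5.270997

F = 5.270997 N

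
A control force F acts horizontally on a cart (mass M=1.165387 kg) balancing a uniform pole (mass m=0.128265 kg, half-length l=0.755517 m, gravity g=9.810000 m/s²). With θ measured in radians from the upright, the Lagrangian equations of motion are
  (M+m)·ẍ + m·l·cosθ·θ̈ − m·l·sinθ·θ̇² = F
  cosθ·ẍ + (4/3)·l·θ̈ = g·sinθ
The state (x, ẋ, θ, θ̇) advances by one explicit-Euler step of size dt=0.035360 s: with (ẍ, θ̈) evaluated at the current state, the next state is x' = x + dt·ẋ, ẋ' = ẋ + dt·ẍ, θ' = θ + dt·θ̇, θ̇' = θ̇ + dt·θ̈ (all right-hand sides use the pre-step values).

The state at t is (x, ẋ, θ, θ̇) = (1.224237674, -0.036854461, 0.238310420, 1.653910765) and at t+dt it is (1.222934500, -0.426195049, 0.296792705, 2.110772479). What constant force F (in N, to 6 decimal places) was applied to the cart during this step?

F = -13.089997 N

ẍ = (ẋ'−ẋ)/dt = (-0.426195049−-0.036854461)/0.035360 = -11.010763
θ̈ = (θ̇'−θ̇)/dt = (2.110772479−1.653910765)/0.035360 = 12.920297
sinθ=0.236061, cosθ=0.971738
F = (M+m)·ẍ + m·l·cosθ·θ̈ − m·l·sinθ·θ̇² = -14.244096 + 1.216674 − 0.062575 = -13.089997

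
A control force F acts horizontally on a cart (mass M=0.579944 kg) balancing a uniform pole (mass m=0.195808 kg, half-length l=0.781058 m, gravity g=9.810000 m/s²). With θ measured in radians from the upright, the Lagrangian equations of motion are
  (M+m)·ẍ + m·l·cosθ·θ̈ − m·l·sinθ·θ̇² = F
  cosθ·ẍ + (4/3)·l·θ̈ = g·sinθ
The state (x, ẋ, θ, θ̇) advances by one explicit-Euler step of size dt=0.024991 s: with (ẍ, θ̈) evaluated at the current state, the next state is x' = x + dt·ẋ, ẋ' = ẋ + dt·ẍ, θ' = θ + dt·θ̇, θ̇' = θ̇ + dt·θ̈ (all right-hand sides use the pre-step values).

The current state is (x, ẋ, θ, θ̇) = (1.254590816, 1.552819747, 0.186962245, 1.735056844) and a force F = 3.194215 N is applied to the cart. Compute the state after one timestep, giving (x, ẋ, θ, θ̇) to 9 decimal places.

sinθ=0.185874940, cosθ=0.982573410
temp = (F + m·l·θ̇²·sinθ)/(M+m) = (3.194215 + 0.085577969)/0.775752 = 4.227888512
θ̈ = (g·sinθ − cosθ·temp)/(l·(4/3 − m·cos²θ/(M+m))) = -2.738628738
ẍ = temp − m·l·θ̈·cosθ/(M+m) = 4.758392900
Euler: x'=1.254590816+0.024991·1.552819747=1.293397334, ẋ'=1.552819747+0.024991·4.758392900=1.671736744
       θ'=0.186962245+0.024991·1.735056844=0.230323051, θ̇'=1.735056844+0.024991·-2.738628738=1.666615773

(1.293397334, 1.671736744, 0.230323051, 1.666615773)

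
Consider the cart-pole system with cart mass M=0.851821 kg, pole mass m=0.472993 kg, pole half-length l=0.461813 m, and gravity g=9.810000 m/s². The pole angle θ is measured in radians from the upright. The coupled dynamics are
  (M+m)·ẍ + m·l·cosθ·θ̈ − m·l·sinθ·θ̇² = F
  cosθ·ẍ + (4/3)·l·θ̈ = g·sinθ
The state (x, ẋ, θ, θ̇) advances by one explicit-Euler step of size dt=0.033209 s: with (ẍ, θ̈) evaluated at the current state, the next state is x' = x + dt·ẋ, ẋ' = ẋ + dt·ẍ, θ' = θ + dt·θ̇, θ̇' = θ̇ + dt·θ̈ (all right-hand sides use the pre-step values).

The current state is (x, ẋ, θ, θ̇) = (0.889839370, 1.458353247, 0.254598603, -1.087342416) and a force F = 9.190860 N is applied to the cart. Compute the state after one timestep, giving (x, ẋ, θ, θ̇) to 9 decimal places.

(0.938269823, 1.739653688, 0.218489049, -1.396205313)

sinθ=0.251856971, cosθ=0.967764468
temp = (F + m·l·θ̇²·sinθ)/(M+m) = (9.190860 + 0.065044039)/1.324814 = 6.986568710
θ̈ = (g·sinθ − cosθ·temp)/(l·(4/3 − m·cos²θ/(M+m))) = -9.300578053
ẍ = temp − m·l·θ̈·cosθ/(M+m) = 8.470608596
Euler: x'=0.889839370+0.033209·1.458353247=0.938269823, ẋ'=1.458353247+0.033209·8.470608596=1.739653688
       θ'=0.254598603+0.033209·-1.087342416=0.218489049, θ̇'=-1.087342416+0.033209·-9.300578053=-1.396205313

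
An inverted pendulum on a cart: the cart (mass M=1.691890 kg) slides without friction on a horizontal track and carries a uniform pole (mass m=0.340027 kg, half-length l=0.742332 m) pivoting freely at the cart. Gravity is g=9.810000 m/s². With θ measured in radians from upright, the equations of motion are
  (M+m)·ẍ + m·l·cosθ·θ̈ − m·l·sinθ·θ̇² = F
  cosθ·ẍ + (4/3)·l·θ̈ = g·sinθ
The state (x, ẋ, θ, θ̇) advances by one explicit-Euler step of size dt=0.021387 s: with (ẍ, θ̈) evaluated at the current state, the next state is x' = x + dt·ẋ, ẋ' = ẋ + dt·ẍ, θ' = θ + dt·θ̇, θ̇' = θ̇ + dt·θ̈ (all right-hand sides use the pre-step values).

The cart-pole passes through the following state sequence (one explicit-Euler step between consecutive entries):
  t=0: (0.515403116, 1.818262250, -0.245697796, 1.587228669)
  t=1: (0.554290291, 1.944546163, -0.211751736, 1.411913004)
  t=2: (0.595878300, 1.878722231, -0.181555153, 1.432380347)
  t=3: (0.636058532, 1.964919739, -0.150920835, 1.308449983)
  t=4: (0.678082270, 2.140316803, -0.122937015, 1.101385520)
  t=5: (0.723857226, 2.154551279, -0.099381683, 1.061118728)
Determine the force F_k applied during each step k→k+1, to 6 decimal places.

F_0 = 10.145577 N
F_1 = -5.911822 N
F_2 = 6.844277 N
F_3 = 14.312909 N
F_4 = 0.918275 N

step 0→1:
  ẍ = (ẋ'−ẋ)/dt = (1.944546163−1.818262250)/0.021387 = 5.904704
  θ̈ = (θ̇'−θ̇)/dt = (1.411913004−1.587228669)/0.021387 = -8.197300
  sinθ=-0.243233, cosθ=0.969968
  F = (M+m)·ẍ + m·l·cosθ·θ̈ − m·l·sinθ·θ̇² = 11.997869 + -2.006965 − -0.154673 = 10.145577
step 1→2:
  ẍ = (ẋ'−ẋ)/dt = (1.878722231−1.944546163)/0.021387 = -3.077754
  θ̈ = (θ̇'−θ̇)/dt = (1.432380347−1.411913004)/0.021387 = 0.956999
  sinθ=-0.210173, cosθ=0.977664
  F = (M+m)·ẍ + m·l·cosθ·θ̈ − m·l·sinθ·θ̇² = -6.253741 + 0.236164 − -0.105756 = -5.911822
step 2→3:
  ẍ = (ẋ'−ẋ)/dt = (1.964919739−1.878722231)/0.021387 = 4.030369
  θ̈ = (θ̇'−θ̇)/dt = (1.308449983−1.432380347)/0.021387 = -5.794659
  sinθ=-0.180559, cosθ=0.983564
  F = (M+m)·ẍ + m·l·cosθ·θ̈ − m·l·sinθ·θ̇² = 8.189376 + -1.438607 − -0.093508 = 6.844277
step 3→4:
  ẍ = (ẋ'−ẋ)/dt = (2.140316803−1.964919739)/0.021387 = 8.201106
  θ̈ = (θ̇'−θ̇)/dt = (1.101385520−1.308449983)/0.021387 = -9.681791
  sinθ=-0.150349, cosθ=0.988633
  F = (M+m)·ẍ + m·l·cosθ·θ̈ − m·l·sinθ·θ̇² = 16.663968 + -2.416031 − -0.064972 = 14.312909
step 4→5:
  ẍ = (ẋ'−ẋ)/dt = (2.154551279−2.140316803)/0.021387 = 0.665567
  θ̈ = (θ̇'−θ̇)/dt = (1.061118728−1.101385520)/0.021387 = -1.882770
  sinθ=-0.122628, cosθ=0.992453
  F = (M+m)·ẍ + m·l·cosθ·θ̈ − m·l·sinθ·θ̇² = 1.352376 + -0.471649 − -0.037547 = 0.918275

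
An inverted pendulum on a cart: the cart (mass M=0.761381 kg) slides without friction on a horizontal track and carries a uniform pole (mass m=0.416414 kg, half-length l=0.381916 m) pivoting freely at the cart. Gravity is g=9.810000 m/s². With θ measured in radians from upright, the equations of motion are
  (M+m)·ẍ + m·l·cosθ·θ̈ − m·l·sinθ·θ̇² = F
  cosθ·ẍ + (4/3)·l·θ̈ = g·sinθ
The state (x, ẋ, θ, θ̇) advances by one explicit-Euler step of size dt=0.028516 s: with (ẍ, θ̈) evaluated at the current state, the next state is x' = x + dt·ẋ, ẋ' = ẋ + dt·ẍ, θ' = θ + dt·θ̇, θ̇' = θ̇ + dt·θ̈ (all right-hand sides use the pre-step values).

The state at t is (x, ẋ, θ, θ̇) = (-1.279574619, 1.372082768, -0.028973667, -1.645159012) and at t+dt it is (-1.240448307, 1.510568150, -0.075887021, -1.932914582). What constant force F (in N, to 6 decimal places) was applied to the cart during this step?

F = 4.128171 N

ẍ = (ẋ'−ẋ)/dt = (1.510568150−1.372082768)/0.028516 = 4.856410
θ̈ = (θ̇'−θ̇)/dt = (-1.932914582−-1.645159012)/0.028516 = -10.091022
sinθ=-0.028970, cosθ=0.999580
F = (M+m)·ẍ + m·l·cosθ·θ̈ − m·l·sinθ·θ̇² = 5.719855 + -1.604154 − -0.012470 = 4.128171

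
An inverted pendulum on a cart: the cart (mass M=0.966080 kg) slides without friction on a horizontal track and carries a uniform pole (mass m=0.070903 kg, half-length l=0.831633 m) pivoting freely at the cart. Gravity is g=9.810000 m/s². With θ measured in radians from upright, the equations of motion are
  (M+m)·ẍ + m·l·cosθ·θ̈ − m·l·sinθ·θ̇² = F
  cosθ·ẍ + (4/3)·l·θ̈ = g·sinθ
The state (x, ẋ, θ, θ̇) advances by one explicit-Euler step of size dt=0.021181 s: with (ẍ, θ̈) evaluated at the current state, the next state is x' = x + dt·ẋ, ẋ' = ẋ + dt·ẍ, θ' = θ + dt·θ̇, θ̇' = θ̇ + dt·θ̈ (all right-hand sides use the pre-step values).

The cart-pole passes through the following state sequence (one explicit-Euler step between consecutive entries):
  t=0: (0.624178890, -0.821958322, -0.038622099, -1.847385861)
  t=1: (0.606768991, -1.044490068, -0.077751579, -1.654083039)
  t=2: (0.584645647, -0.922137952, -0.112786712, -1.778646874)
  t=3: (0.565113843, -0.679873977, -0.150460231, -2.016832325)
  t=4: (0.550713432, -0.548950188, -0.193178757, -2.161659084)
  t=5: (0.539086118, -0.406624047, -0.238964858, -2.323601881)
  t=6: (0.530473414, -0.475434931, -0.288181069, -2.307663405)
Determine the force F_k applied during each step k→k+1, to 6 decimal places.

step 0→1:
  ẍ = (ẋ'−ẋ)/dt = (-1.044490068−-0.821958322)/0.021181 = -10.506196
  θ̈ = (θ̇'−θ̇)/dt = (-1.654083039−-1.847385861)/0.021181 = 9.126237
  sinθ=-0.038612, cosθ=0.999254
  F = (M+m)·ẍ + m·l·cosθ·θ̈ − m·l·sinθ·θ̇² = -10.894747 + 0.537730 − -0.007770 = -10.349247
step 1→2:
  ẍ = (ẋ'−ẋ)/dt = (-0.922137952−-1.044490068)/0.021181 = 5.776503
  θ̈ = (θ̇'−θ̇)/dt = (-1.778646874−-1.654083039)/0.021181 = -5.880923
  sinθ=-0.077673, cosθ=0.996979
  F = (M+m)·ẍ + m·l·cosθ·θ̈ − m·l·sinθ·θ̇² = 5.990136 + -0.345723 − -0.012531 = 5.656944
step 2→3:
  ẍ = (ẋ'−ẋ)/dt = (-0.679873977−-0.922137952)/0.021181 = 11.437797
  θ̈ = (θ̇'−θ̇)/dt = (-2.016832325−-1.778646874)/0.021181 = -11.245241
  sinθ=-0.112548, cosθ=0.993646
  F = (M+m)·ẍ + m·l·cosθ·θ̈ − m·l·sinθ·θ̇² = 11.860801 + -0.658866 − -0.020995 = 11.222930
step 3→4:
  ẍ = (ẋ'−ẋ)/dt = (-0.548950188−-0.679873977)/0.021181 = 6.181190
  θ̈ = (θ̇'−θ̇)/dt = (-2.161659084−-2.016832325)/0.021181 = -6.837579
  sinθ=-0.149893, cosθ=0.988702
  F = (M+m)·ẍ + m·l·cosθ·θ̈ − m·l·sinθ·θ̇² = 6.409789 + -0.398625 − -0.035952 = 6.047116
step 4→5:
  ẍ = (ẋ'−ẋ)/dt = (-0.406624047−-0.548950188)/0.021181 = 6.719519
  θ̈ = (θ̇'−θ̇)/dt = (-2.323601881−-2.161659084)/0.021181 = -7.645663
  sinθ=-0.191979, cosθ=0.981399
  F = (M+m)·ẍ + m·l·cosθ·θ̈ − m·l·sinθ·θ̇² = 6.968027 + -0.442443 − -0.052896 = 6.578481
step 5→6:
  ẍ = (ẋ'−ẋ)/dt = (-0.475434931−-0.406624047)/0.021181 = -3.248708
  θ̈ = (θ̇'−θ̇)/dt = (-2.307663405−-2.323601881)/0.021181 = 0.752489
  sinθ=-0.236697, cosθ=0.971584
  F = (M+m)·ẍ + m·l·cosθ·θ̈ − m·l·sinθ·θ̇² = -3.368855 + 0.043110 − -0.075355 = -3.250390

F_0 = -10.349247 N
F_1 = 5.656944 N
F_2 = 11.222930 N
F_3 = 6.047116 N
F_4 = 6.578481 N
F_5 = -3.250390 N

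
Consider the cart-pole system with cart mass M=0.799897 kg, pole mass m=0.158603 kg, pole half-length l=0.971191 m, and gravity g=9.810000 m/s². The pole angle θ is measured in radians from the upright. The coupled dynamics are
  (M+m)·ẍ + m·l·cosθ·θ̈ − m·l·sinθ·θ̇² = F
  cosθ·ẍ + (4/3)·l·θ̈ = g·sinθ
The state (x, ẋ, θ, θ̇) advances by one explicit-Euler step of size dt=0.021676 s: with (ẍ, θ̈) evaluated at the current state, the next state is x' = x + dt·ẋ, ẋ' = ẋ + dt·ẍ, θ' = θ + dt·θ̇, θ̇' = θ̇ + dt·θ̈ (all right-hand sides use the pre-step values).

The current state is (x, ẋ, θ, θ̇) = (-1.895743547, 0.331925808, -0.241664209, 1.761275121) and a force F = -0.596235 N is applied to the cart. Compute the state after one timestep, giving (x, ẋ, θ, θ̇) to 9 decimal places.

sinθ=-0.239318806, cosθ=0.970941043
temp = (F + m·l·θ̇²·sinθ)/(M+m) = (-0.596235 + -0.114352924)/0.958500 = -0.741354120
θ̈ = (g·sinθ − cosθ·temp)/(l·(4/3 − m·cos²θ/(M+m))) = -1.423713914
ẍ = temp − m·l·θ̈·cosθ/(M+m) = -0.519207598
Euler: x'=-1.895743547+0.021676·0.331925808=-1.888548723, ẋ'=0.331925808+0.021676·-0.519207598=0.320671464
       θ'=-0.241664209+0.021676·1.761275121=-0.203486809, θ̇'=1.761275121+0.021676·-1.423713914=1.730414698

(-1.888548723, 0.320671464, -0.203486809, 1.730414698)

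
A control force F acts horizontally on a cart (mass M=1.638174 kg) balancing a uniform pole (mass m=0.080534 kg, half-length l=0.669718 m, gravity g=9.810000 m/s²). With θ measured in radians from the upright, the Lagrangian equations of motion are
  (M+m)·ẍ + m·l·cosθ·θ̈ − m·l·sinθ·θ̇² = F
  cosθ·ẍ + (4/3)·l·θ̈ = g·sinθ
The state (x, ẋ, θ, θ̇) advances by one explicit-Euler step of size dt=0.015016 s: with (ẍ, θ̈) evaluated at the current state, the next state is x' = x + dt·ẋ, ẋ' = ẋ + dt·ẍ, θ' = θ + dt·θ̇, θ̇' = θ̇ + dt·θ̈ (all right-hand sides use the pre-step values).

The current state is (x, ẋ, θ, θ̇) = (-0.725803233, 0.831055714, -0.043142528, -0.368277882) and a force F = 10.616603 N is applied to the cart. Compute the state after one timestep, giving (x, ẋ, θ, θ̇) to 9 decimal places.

(-0.713324100, 0.927411021, -0.048672589, -0.483198123)

sinθ=-0.043129146, cosθ=0.999069505
temp = (F + m·l·θ̇²·sinθ)/(M+m) = (10.616603 + -0.000315496)/1.718708 = 6.176900034
θ̈ = (g·sinθ − cosθ·temp)/(l·(4/3 − m·cos²θ/(M+m))) = -7.653186024
ẍ = temp − m·l·θ̈·cosθ/(M+m) = 6.416842500
Euler: x'=-0.725803233+0.015016·0.831055714=-0.713324100, ẋ'=0.831055714+0.015016·6.416842500=0.927411021
       θ'=-0.043142528+0.015016·-0.368277882=-0.048672589, θ̇'=-0.368277882+0.015016·-7.653186024=-0.483198123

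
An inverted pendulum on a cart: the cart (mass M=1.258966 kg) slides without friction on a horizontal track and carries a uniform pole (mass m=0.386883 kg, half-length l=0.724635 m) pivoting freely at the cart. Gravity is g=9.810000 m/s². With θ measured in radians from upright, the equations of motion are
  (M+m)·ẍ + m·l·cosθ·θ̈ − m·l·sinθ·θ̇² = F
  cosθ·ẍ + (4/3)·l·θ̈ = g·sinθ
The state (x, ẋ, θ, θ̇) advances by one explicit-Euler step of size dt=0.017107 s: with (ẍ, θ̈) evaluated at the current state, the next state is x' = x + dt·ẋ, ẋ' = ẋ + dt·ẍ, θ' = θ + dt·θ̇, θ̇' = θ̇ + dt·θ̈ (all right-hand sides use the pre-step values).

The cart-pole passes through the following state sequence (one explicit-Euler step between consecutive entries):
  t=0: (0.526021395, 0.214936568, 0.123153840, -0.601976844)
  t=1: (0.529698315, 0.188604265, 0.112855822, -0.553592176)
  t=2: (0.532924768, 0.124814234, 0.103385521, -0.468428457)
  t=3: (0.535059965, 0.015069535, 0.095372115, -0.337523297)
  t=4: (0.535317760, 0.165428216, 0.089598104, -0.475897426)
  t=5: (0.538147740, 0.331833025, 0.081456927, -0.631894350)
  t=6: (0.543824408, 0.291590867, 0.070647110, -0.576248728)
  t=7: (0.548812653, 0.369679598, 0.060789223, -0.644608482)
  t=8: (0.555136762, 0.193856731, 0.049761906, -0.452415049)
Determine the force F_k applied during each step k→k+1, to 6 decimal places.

F_0 = -1.758966 N
F_1 = -4.760075 N
F_2 = -8.430972 N
F_3 = 12.205466 N
F_4 = 13.457757 N
F_5 = -2.971875 N
F_6 = 6.388792 N
F_7 = -13.778994 N

step 0→1:
  ẍ = (ẋ'−ẋ)/dt = (0.188604265−0.214936568)/0.017107 = -1.539271
  θ̈ = (θ̇'−θ̇)/dt = (-0.553592176−-0.601976844)/0.017107 = 2.828355
  sinθ=0.122843, cosθ=0.992426
  F = (M+m)·ẍ + m·l·cosθ·θ̈ − m·l·sinθ·θ̇² = -2.533407 + 0.786921 − 0.012480 = -1.758966
step 1→2:
  ẍ = (ẋ'−ẋ)/dt = (0.124814234−0.188604265)/0.017107 = -3.728885
  θ̈ = (θ̇'−θ̇)/dt = (-0.468428457−-0.553592176)/0.017107 = 4.978297
  sinθ=0.112616, cosθ=0.993639
  F = (M+m)·ẍ + m·l·cosθ·θ̈ − m·l·sinθ·θ̇² = -6.137181 + 1.386782 − 0.009676 = -4.760075
step 2→3:
  ẍ = (ẋ'−ẋ)/dt = (0.015069535−0.124814234)/0.017107 = -6.415193
  θ̈ = (θ̇'−θ̇)/dt = (-0.337523297−-0.468428457)/0.017107 = 7.652140
  sinθ=0.103201, cosθ=0.994660
  F = (M+m)·ẍ + m·l·cosθ·θ̈ − m·l·sinθ·θ̇² = -10.558438 + 2.133815 − 0.006349 = -8.430972
step 3→4:
  ẍ = (ẋ'−ẋ)/dt = (0.165428216−0.015069535)/0.017107 = 8.789307
  θ̈ = (θ̇'−θ̇)/dt = (-0.475897426−-0.337523297)/0.017107 = -8.088743
  sinθ=0.095228, cosθ=0.995456
  F = (M+m)·ẍ + m·l·cosθ·θ̈ − m·l·sinθ·θ̇² = 14.465873 + -2.257365 − 0.003041 = 12.205466
step 4→5:
  ẍ = (ẋ'−ẋ)/dt = (0.331833025−0.165428216)/0.017107 = 9.727293
  θ̈ = (θ̇'−θ̇)/dt = (-0.631894350−-0.475897426)/0.017107 = -9.118894
  sinθ=0.089478, cosθ=0.995989
  F = (M+m)·ẍ + m·l·cosθ·θ̈ − m·l·sinθ·θ̇² = 16.009656 + -2.546218 − 0.005681 = 13.457757
step 5→6:
  ẍ = (ẋ'−ẋ)/dt = (0.291590867−0.331833025)/0.017107 = -2.352380
  θ̈ = (θ̇'−θ̇)/dt = (-0.576248728−-0.631894350)/0.017107 = 3.252798
  sinθ=0.081367, cosθ=0.996684
  F = (M+m)·ẍ + m·l·cosθ·θ̈ − m·l·sinθ·θ̇² = -3.871662 + 0.908895 − 0.009108 = -2.971875
step 6→7:
  ẍ = (ẋ'−ẋ)/dt = (0.369679598−0.291590867)/0.017107 = 4.564724
  θ̈ = (θ̇'−θ̇)/dt = (-0.644608482−-0.576248728)/0.017107 = -3.996011
  sinθ=0.070588, cosθ=0.997506
  F = (M+m)·ẍ + m·l·cosθ·θ̈ − m·l·sinθ·θ̇² = 7.512846 + -1.117483 − 0.006571 = 6.388792
step 7→8:
  ẍ = (ẋ'−ẋ)/dt = (0.193856731−0.369679598)/0.017107 = -10.277832
  θ̈ = (θ̇'−θ̇)/dt = (-0.452415049−-0.644608482)/0.017107 = 11.234783
  sinθ=0.060752, cosθ=0.998153
  F = (M+m)·ẍ + m·l·cosθ·θ̈ − m·l·sinθ·θ̇² = -16.915759 + 3.143842 − 0.007077 = -13.778994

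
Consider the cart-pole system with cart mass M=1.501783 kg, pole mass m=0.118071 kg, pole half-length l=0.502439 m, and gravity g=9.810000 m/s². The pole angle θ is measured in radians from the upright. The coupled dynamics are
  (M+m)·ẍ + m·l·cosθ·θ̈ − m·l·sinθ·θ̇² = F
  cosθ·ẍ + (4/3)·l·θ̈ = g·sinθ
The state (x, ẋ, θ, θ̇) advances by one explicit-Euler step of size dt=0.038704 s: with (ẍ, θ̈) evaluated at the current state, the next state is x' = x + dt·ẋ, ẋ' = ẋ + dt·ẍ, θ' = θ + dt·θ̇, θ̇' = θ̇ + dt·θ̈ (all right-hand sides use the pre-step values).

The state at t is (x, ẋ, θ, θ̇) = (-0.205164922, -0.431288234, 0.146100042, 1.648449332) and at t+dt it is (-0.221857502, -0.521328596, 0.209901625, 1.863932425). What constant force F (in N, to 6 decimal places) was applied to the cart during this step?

F = -3.465108 N

ẍ = (ẋ'−ẋ)/dt = (-0.521328596−-0.431288234)/0.038704 = -2.326384
θ̈ = (θ̇'−θ̇)/dt = (1.863932425−1.648449332)/0.038704 = 5.567463
sinθ=0.145581, cosθ=0.989346
F = (M+m)·ẍ + m·l·cosθ·θ̈ − m·l·sinθ·θ̇² = -3.768402 + 0.326763 − 0.023468 = -3.465108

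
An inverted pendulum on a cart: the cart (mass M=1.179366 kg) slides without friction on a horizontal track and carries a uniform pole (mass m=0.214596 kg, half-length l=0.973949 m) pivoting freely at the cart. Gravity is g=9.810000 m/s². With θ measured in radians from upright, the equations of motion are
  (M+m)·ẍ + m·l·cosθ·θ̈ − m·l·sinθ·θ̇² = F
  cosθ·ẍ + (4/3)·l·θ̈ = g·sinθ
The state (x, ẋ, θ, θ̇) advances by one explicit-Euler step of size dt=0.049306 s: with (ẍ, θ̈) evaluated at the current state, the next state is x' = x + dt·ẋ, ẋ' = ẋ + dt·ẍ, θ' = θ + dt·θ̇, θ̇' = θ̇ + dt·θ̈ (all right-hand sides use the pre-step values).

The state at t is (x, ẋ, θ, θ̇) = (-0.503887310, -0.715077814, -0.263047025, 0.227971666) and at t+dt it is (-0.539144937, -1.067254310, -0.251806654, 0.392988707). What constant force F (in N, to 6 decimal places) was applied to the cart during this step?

F = -9.278349 N

ẍ = (ẋ'−ẋ)/dt = (-1.067254310−-0.715077814)/0.049306 = -7.142670
θ̈ = (θ̇'−θ̇)/dt = (0.392988707−0.227971666)/0.049306 = 3.346794
sinθ=-0.260024, cosθ=0.965602
F = (M+m)·ẍ + m·l·cosθ·θ̈ − m·l·sinθ·θ̇² = -9.956611 + 0.675437 − -0.002824 = -9.278349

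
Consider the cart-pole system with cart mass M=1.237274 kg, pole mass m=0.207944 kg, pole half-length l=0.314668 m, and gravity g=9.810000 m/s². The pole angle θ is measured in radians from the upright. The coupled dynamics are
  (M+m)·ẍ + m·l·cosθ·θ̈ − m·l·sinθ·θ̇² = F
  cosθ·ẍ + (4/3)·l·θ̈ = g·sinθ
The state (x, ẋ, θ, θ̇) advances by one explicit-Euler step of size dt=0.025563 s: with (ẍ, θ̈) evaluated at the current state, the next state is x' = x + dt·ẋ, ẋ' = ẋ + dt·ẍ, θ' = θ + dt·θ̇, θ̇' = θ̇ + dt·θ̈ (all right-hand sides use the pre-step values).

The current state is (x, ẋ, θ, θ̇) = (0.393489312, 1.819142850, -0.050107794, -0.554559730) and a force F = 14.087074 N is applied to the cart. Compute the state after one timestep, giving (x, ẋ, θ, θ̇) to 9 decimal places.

(0.439992061, 2.099868781, -0.064284004, -1.252757533)

sinθ=-0.050086828, cosθ=0.998744867
temp = (F + m·l·θ̇²·sinθ)/(M+m) = (14.087074 + -0.001007904)/1.445218 = 9.746672195
θ̈ = (g·sinθ − cosθ·temp)/(l·(4/3 − m·cos²θ/(M+m))) = -27.312827240
ẍ = temp − m·l·θ̈·cosθ/(M+m) = 10.981728706
Euler: x'=0.393489312+0.025563·1.819142850=0.439992061, ẋ'=1.819142850+0.025563·10.981728706=2.099868781
       θ'=-0.050107794+0.025563·-0.554559730=-0.064284004, θ̇'=-0.554559730+0.025563·-27.312827240=-1.252757533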